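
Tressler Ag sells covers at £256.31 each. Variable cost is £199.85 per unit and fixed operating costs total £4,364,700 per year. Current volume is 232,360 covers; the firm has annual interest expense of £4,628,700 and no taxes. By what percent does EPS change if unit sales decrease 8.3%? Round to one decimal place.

-26.4%

Contribution at this volume is 232,360 × £56.46 = £13,119,045.60.
Subtracting fixed costs: EBIT = £13,119,045.60 − £4,364,700 = £8,754,345.60.
Interest = £4,628,700.00, so EBIT − I = £4,125,645.60.
Degree of combined leverage = contribution ÷ (EBIT − I) = £13,119,045.60 ÷ £4,125,645.60 = 3.1799.
EPS therefore changes by 3.1799 × (-8.3%) = -26.4%.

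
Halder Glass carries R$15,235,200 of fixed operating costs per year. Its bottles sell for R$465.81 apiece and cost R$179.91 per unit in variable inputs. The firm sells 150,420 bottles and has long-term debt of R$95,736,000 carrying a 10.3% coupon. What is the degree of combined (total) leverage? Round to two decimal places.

2.40

At 150,420 units, contribution = 150,420 × R$285.90 = R$43,005,078.00.
Operating income = contribution − fixed costs = R$43,005,078.00 − R$15,235,200 = R$27,769,878.00. Interest = R$9,860,808.00.
DOL = R$43,005,078.00 ÷ R$27,769,878.00 = 1.5486; DFL = R$27,769,878.00 ÷ R$17,909,070.00 = 1.5506.
Combined leverage = 1.5486 × 1.5506 = 2.4013.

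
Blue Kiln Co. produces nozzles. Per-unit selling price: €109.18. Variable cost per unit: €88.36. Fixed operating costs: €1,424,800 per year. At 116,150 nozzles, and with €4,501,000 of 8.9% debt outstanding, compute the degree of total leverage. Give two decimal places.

4.08

Contribution at this volume is 116,150 × €20.82 = €2,418,243.00.
EBIT = €2,418,243.00 − €1,424,800 = €993,443.00. Interest = €400,589.00.
DOL = €2,418,243.00 ÷ €993,443.00 = 2.4342; DFL = €993,443.00 ÷ €592,854.00 = 1.6757.
Combined leverage = 2.4342 × 1.6757 = 4.0790.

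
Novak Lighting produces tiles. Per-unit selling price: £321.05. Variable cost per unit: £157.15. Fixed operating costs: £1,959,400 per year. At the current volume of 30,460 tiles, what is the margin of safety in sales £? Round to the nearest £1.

Unit CM = price − variable cost = £321.05 − £157.15 = £163.90. Break-even units = £1,959,400 ÷ £163.90 = 11,954.85; break-even revenue = 11,954.85 × £321.05 = £3,838,104.76.
Actual sales revenue = 30,460 × £321.05 = £9,779,183.00.
Margin of safety = £9,779,183.00 − £3,838,104.76 = £5,941,078.

£5,941,078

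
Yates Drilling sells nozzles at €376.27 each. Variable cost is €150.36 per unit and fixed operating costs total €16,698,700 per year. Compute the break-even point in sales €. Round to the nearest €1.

CM per unit = €376.27 − €150.36 = €225.91; CM ratio = €225.91 / €376.27 = 0.6004.
Break-even revenue = fixed costs × price ÷ CM = €16,698,700 × €376.27 ÷ €225.91 = €27,812,934.

€27,812,934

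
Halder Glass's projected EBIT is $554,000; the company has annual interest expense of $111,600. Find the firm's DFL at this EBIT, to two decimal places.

1.25

Annual interest charges come to $111,600.00.
Degree of financial leverage = EBIT / (EBIT − interest) = $554,000 / $442,400.00 = 1.2523.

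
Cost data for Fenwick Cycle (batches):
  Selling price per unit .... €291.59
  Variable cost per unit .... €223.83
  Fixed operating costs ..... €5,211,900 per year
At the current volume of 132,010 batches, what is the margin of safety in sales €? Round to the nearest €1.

€16,064,550

Each unit contributes €291.59 − €223.83 = €67.76. Break-even units = €5,211,900 ÷ €67.76 = 76,917.06; break-even revenue = 76,917.06 × €291.59 = €22,428,245.59.
Current sales = 132,010 × €291.59 = €38,492,795.90.
Margin of safety = €38,492,795.90 − €22,428,245.59 = €16,064,550.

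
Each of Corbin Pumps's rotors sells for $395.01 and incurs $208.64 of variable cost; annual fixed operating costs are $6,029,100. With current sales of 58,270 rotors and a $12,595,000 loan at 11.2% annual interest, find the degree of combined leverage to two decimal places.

3.18

At 58,270 units, contribution = 58,270 × $186.37 = $10,859,779.90.
EBIT = $10,859,779.90 − $6,029,100 = $4,830,679.90. Interest = $1,410,640.00, so EBIT − I = $3,420,039.90.
Degree of total leverage = total CM / (EBIT − interest) = $10,859,779.90 / $3,420,039.90 = 3.1753.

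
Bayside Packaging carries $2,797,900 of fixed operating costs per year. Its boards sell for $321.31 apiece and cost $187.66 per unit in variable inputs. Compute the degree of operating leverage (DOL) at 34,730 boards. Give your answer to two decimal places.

Total contribution margin = 34,730 × $133.65 = $4,641,664.50.
Subtracting fixed costs: EBIT = $4,641,664.50 − $2,797,900 = $1,843,764.50.
DOL = contribution ÷ EBIT = $4,641,664.50 ÷ $1,843,764.50 = 2.5175.

2.52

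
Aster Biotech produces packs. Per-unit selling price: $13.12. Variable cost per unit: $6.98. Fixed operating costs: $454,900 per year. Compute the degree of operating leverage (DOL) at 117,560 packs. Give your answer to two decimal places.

2.70

At 117,560 units, contribution = 117,560 × $6.14 = $721,818.40.
Operating income = contribution − fixed costs = $721,818.40 − $454,900 = $266,918.40.
Degree of operating leverage = $721,818.40 / $266,918.40 = 2.7043.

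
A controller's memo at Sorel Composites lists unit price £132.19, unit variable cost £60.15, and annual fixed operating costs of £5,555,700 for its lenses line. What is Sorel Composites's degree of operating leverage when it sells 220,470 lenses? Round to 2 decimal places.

1.54

At 220,470 units, contribution = 220,470 × £72.04 = £15,882,658.80.
EBIT = £15,882,658.80 − £5,555,700 = £10,326,958.80.
So DOL = total CM / EBIT = £15,882,658.80 / £10,326,958.80 = 1.5380.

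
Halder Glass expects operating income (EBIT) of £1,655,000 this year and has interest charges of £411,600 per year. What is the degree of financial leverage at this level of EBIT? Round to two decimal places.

1.33

Interest = £411,600.00.
DFL = EBIT ÷ (EBIT − I) = £1,655,000 ÷ (£1,655,000 − £411,600.00) = £1,655,000 ÷ £1,243,400.00 = 1.3310.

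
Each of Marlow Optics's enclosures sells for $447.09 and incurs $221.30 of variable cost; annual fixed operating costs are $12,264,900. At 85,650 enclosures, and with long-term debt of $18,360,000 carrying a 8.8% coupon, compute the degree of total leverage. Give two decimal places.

Total contribution margin = 85,650 × $225.79 = $19,338,913.50.
Subtracting fixed costs: EBIT = $19,338,913.50 − $12,264,900 = $7,074,013.50. Interest = $1,615,680.00.
DOL = $19,338,913.50 ÷ $7,074,013.50 = 2.7338; DFL = $7,074,013.50 ÷ $5,458,333.50 = 1.2960.
Combined leverage = 2.7338 × 1.2960 = 3.5430.

3.54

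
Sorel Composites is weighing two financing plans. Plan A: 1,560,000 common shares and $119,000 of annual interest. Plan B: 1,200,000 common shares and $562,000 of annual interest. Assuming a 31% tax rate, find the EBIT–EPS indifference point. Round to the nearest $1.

$2,038,667

Set EPS_A = EPS_B: (EBIT − $119,000)(1 − 0.31) ÷ 1,560,000 = (EBIT − $562,000)(1 − 0.31) ÷ 1,200,000.
The (1 − t) factor cancels: (EBIT − 119,000) × 1,200,000 = (EBIT − 562,000) × 1,560,000.
Solving, EBIT = (562,000·1,560,000 − 119,000·1,200,000) / (1,560,000 − 1,200,000) = 733,920,000,000 / 360,000 = 2,038,666.67.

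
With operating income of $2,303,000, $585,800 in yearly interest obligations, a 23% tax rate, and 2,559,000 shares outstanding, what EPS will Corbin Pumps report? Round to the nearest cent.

$0.52

Interest = $585,800.00, so EBT = $2,303,000 − $585,800.00 = $1,717,200.00.
After tax at 23%: net income = $1,717,200.00 × 0.77 = $1,322,244.00.
EPS = $1,322,244.00 ÷ 2,559,000 = $0.52.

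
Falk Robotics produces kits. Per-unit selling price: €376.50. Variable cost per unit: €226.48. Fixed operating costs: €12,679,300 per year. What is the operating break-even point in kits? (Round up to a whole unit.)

84,518 kits

Contribution margin per unit = €376.50 − €226.48 = €150.02.
Break-even volume = fixed costs ÷ CM per unit = €12,679,300 ÷ €150.02 = 84,517.40, so 84,518 kits.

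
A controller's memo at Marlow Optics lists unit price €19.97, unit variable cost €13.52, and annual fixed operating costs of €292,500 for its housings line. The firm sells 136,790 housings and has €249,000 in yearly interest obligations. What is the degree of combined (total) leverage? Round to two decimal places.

2.59

Contribution at this volume is 136,790 × €6.45 = €882,295.50.
Operating income = contribution − fixed costs = €882,295.50 − €292,500 = €589,795.50. Interest = €249,000.00.
DOL = €882,295.50 ÷ €589,795.50 = 1.4959; DFL = €589,795.50 ÷ €340,795.50 = 1.7306.
Combined leverage = 1.4959 × 1.7306 = 2.5888.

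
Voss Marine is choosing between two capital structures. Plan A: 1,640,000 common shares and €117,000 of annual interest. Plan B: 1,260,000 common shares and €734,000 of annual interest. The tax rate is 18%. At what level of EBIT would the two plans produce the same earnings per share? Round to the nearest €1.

Set EPS_A = EPS_B: (EBIT − €117,000)(1 − 0.18) ÷ 1,640,000 = (EBIT − €734,000)(1 − 0.18) ÷ 1,260,000.
The (1 − t) factor cancels: (EBIT − 117,000) × 1,260,000 = (EBIT − 734,000) × 1,640,000.
Solving, EBIT = (734,000·1,640,000 − 117,000·1,260,000) / (1,640,000 − 1,260,000) = 1,056,340,000,000 / 380,000 = 2,779,842.11.

€2,779,842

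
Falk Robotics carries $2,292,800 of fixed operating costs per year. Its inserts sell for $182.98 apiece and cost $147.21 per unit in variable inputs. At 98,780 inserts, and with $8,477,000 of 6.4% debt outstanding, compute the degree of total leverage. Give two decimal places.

5.06

At 98,780 units, contribution = 98,780 × $35.77 = $3,533,360.60.
Operating income = contribution − fixed costs = $3,533,360.60 − $2,292,800 = $1,240,560.60. Interest = $542,528.00, so EBIT − I = $698,032.60.
DCL = contribution ÷ (EBIT − I) = $3,533,360.60 ÷ $698,032.60 = 5.0619.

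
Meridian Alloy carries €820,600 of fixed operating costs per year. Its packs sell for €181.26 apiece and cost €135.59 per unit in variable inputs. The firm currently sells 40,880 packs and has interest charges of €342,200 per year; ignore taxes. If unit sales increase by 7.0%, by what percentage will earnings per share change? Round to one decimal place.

+18.6%

At 40,880 units, contribution = 40,880 × €45.67 = €1,866,989.60.
Subtracting fixed costs: EBIT = €1,866,989.60 − €820,600 = €1,046,389.60.
Interest = €342,200.00, so EBIT − I = €704,189.60.
Degree of combined leverage = contribution ÷ (EBIT − I) = €1,866,989.60 ÷ €704,189.60 = 2.6513.
%ΔEPS = DCL × %ΔSales = 2.6513 × +7.0% = +18.6%.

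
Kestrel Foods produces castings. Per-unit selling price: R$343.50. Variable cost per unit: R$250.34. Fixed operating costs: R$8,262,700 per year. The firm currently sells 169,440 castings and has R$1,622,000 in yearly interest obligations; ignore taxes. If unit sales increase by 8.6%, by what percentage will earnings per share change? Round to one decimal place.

Contribution at this volume is 169,440 × R$93.16 = R$15,785,030.40.
EBIT = R$15,785,030.40 − R$8,262,700 = R$7,522,330.40.
After interest of R$1,622,000.00, pre-tax earnings = R$5,900,330.40.
Degree of combined leverage = contribution ÷ (EBIT − I) = R$15,785,030.40 ÷ R$5,900,330.40 = 2.6753.
EPS therefore changes by 2.6753 × (+8.6%) = +23.0%.

+23.0%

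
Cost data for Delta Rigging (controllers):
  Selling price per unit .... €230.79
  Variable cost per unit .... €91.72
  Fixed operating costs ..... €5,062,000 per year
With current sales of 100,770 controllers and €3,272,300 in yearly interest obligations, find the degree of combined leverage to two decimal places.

Total contribution margin = 100,770 × €139.07 = €14,014,083.90.
Operating income = contribution − fixed costs = €14,014,083.90 − €5,062,000 = €8,952,083.90. Interest = €3,272,300.00.
DOL = €14,014,083.90 ÷ €8,952,083.90 = 1.5655; DFL = €8,952,083.90 ÷ €5,679,783.90 = 1.5761.
Combined leverage = 1.5655 × 1.5761 = 2.4674.

2.47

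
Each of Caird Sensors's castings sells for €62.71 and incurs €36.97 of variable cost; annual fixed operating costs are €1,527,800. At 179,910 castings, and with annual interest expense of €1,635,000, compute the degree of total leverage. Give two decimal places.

3.15

Total contribution margin = 179,910 × €25.74 = €4,630,883.40.
Subtracting fixed costs: EBIT = €4,630,883.40 − €1,527,800 = €3,103,083.40. Interest = €1,635,000.00.
DOL = €4,630,883.40 ÷ €3,103,083.40 = 1.4923; DFL = €3,103,083.40 ÷ €1,468,083.40 = 2.1137.
DCL = DOL × DFL = 1.4923 × 2.1137 = 3.1543.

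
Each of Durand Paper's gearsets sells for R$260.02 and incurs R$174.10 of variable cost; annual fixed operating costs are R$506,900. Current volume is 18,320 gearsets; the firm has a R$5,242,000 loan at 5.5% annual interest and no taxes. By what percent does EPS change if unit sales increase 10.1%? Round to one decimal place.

Contribution at this volume is 18,320 × R$85.92 = R$1,574,054.40.
Subtracting fixed costs: EBIT = R$1,574,054.40 − R$506,900 = R$1,067,154.40.
After interest of R$288,310.00, pre-tax earnings = R$778,844.40.
DCL = total CM / (EBIT − I) = R$1,574,054.40 / R$778,844.40 = 2.0210.
EPS therefore changes by 2.0210 × (+10.1%) = +20.4%.

+20.4%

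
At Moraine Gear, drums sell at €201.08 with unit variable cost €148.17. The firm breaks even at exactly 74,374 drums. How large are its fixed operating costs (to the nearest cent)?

€3,935,128.34

Each unit contributes €201.08 − €148.17 = €52.91.
Fixed costs = break-even units × CM = 74,374 × €52.91 = €3,935,128.34.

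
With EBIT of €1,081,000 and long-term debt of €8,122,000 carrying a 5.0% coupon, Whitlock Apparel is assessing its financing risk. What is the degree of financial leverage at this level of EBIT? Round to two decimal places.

1.60

Annual interest charges come to €406,100.00.
Degree of financial leverage = EBIT / (EBIT − interest) = €1,081,000 / €674,900.00 = 1.6017.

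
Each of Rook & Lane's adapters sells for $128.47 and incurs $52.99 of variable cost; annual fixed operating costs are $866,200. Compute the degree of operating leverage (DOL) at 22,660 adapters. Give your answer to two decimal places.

2.03

Total contribution margin = 22,660 × $75.48 = $1,710,376.80.
Subtracting fixed costs: EBIT = $1,710,376.80 − $866,200 = $844,176.80.
Degree of operating leverage = $1,710,376.80 / $844,176.80 = 2.0261.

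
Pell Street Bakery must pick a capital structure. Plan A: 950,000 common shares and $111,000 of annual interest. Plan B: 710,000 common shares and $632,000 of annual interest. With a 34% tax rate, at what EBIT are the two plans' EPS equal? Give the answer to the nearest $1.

Set EPS_A = EPS_B: (EBIT − $111,000)(1 − 0.34) ÷ 950,000 = (EBIT − $632,000)(1 − 0.34) ÷ 710,000.
Cancelling (1 − t) and cross-multiplying: 710,000·(EBIT − 111,000) = 950,000·(EBIT − 632,000).
Solving, EBIT = (632,000·950,000 − 111,000·710,000) / (950,000 − 710,000) = 521,590,000,000 / 240,000 = 2,173,291.67.

$2,173,292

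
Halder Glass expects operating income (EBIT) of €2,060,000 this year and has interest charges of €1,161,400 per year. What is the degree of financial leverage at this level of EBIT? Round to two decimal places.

Annual interest charges come to €1,161,400.00.
Degree of financial leverage = EBIT / (EBIT − interest) = €2,060,000 / €898,600.00 = 2.2925.

2.29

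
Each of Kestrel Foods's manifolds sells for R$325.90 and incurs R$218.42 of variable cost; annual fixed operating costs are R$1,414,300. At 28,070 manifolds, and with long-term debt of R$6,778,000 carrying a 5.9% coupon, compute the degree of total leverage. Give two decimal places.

2.51

Total contribution margin = 28,070 × R$107.48 = R$3,016,963.60.
Subtracting fixed costs: EBIT = R$3,016,963.60 − R$1,414,300 = R$1,602,663.60. Interest = R$399,902.00.
DOL = R$3,016,963.60 ÷ R$1,602,663.60 = 1.8825; DFL = R$1,602,663.60 ÷ R$1,202,761.60 = 1.3325.
DCL = DOL × DFL = 1.8825 × 1.3325 = 2.5084.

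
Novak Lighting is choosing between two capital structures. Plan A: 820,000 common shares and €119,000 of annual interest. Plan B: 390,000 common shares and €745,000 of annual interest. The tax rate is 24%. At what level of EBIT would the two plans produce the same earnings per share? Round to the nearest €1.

At indifference, (EBIT − 119,000)(1 − t)/820,000 = (EBIT − 745,000)(1 − t)/390,000.
Cancelling (1 − t) and cross-multiplying: 390,000·(EBIT − 119,000) = 820,000·(EBIT − 745,000).
Solving, EBIT = (745,000·820,000 − 119,000·390,000) / (820,000 − 390,000) = 564,490,000,000 / 430,000 = 1,312,767.44.

€1,312,767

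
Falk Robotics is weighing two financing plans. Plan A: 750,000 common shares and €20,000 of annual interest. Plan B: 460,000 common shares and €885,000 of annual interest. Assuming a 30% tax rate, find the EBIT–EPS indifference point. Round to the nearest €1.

At indifference, (EBIT − 20,000)(1 − t)/750,000 = (EBIT − 885,000)(1 − t)/460,000.
The (1 − t) factor cancels: (EBIT − 20,000) × 460,000 = (EBIT − 885,000) × 750,000.
EBIT × (750,000 − 460,000) = 885,000 × 750,000 − 20,000 × 460,000 = 654,550,000,000, so EBIT = 654,550,000,000 ÷ 290,000 = 2,257,068.97.

€2,257,069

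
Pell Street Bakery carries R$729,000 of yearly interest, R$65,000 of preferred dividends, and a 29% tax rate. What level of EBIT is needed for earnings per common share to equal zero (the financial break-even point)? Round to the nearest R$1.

Grossing the preferred dividend up to pre-tax terms: R$65,000 / (1 − 0.29) = R$91,549.30.
Financial break-even EBIT = interest + D_p ÷ (1 − t) = R$729,000 + R$91,549.30 = R$820,549.30.

R$820,549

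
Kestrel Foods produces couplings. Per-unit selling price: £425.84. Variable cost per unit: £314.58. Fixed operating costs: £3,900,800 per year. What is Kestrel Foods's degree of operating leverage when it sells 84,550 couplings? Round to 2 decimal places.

1.71

Contribution at this volume is 84,550 × £111.26 = £9,407,033.00.
EBIT = £9,407,033.00 − £3,900,800 = £5,506,233.00.
So DOL = total CM / EBIT = £9,407,033.00 / £5,506,233.00 = 1.7084.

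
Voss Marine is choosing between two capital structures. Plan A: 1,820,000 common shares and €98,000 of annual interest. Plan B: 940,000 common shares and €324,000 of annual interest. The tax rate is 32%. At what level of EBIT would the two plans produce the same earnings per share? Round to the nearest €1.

€565,409

Set EPS_A = EPS_B: (EBIT − €98,000)(1 − 0.32) ÷ 1,820,000 = (EBIT − €324,000)(1 − 0.32) ÷ 940,000.
The (1 − t) factor cancels: (EBIT − 98,000) × 940,000 = (EBIT − 324,000) × 1,820,000.
Solving, EBIT = (324,000·1,820,000 − 98,000·940,000) / (1,820,000 − 940,000) = 497,560,000,000 / 880,000 = 565,409.09.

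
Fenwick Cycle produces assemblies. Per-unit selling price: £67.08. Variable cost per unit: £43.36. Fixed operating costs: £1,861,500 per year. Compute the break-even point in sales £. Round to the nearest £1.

CM per unit = £67.08 − £43.36 = £23.72; CM ratio = £23.72 / £67.08 = 0.3536.
Break-even sales = FC ÷ CM ratio = £1,861,500 × £67.08 / £23.72 = £5,264,309.

£5,264,309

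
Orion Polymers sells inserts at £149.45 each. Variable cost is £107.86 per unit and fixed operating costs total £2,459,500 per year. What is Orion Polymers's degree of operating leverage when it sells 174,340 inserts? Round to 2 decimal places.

Contribution at this volume is 174,340 × £41.59 = £7,250,800.60.
Operating income = contribution − fixed costs = £7,250,800.60 − £2,459,500 = £4,791,300.60.
DOL = contribution ÷ EBIT = £7,250,800.60 ÷ £4,791,300.60 = 1.5133.

1.51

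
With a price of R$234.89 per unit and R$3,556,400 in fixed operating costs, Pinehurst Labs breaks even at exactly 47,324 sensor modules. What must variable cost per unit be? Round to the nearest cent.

R$159.74

At break-even, FC = Q × (P − VC), so P − VC = R$3,556,400 ÷ 47,324 = R$75.1500.
Variable cost per unit = R$234.89 − R$75.1500 = R$159.74.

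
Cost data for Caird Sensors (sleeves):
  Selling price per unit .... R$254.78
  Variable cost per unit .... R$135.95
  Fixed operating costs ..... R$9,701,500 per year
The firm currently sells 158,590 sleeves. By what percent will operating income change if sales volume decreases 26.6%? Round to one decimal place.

-54.8%

Total contribution margin = 158,590 × R$118.83 = R$18,845,249.70.
EBIT = R$18,845,249.70 − R$9,701,500 = R$9,143,749.70.
Degree of operating leverage = R$18,845,249.70 / R$9,143,749.70 = 2.0610.
Operating income changes by 2.0610 × -26.6% = -54.8%.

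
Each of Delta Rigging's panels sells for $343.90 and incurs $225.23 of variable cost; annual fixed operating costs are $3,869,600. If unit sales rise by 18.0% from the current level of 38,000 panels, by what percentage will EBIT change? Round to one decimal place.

+126.9%

Total contribution margin = 38,000 × $118.67 = $4,509,460.00.
Subtracting fixed costs: EBIT = $4,509,460.00 − $3,869,600 = $639,860.00.
Degree of operating leverage = $4,509,460.00 / $639,860.00 = 7.0476.
So EBIT moves 7.0476 × (+18.0%) = +126.9%.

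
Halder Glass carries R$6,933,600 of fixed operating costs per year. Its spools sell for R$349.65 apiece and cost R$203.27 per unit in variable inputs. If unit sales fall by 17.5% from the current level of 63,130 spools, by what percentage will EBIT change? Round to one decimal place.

At 63,130 units, contribution = 63,130 × R$146.38 = R$9,240,969.40.
Subtracting fixed costs: EBIT = R$9,240,969.40 − R$6,933,600 = R$2,307,369.40.
So DOL = total CM / EBIT = R$9,240,969.40 / R$2,307,369.40 = 4.0050.
Operating income changes by 4.0050 × -17.5% = -70.1%.

-70.1%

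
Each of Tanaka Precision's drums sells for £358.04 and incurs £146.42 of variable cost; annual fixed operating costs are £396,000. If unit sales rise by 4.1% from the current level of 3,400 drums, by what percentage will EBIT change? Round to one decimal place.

+9.1%

At 3,400 units, contribution = 3,400 × £211.62 = £719,508.00.
Subtracting fixed costs: EBIT = £719,508.00 − £396,000 = £323,508.00.
So DOL = total CM / EBIT = £719,508.00 / £323,508.00 = 2.2241.
Operating income changes by 2.2241 × +4.1% = +9.1%.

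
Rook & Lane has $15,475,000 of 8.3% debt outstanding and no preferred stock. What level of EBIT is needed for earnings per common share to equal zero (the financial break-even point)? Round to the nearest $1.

Annual interest = 8.3% × $15,475,000 = $1,284,425.00.
Without preferred stock the financial break-even is simply EBIT = interest = $1,284,425.00.

$1,284,425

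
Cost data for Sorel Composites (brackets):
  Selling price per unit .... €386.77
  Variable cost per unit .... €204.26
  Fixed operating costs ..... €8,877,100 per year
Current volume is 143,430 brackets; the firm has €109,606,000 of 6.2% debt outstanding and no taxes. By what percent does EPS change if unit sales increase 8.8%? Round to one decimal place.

At 143,430 units, contribution = 143,430 × €182.51 = €26,177,409.30.
Subtracting fixed costs: EBIT = €26,177,409.30 − €8,877,100 = €17,300,309.30.
After interest of €6,795,572.00, pre-tax earnings = €10,504,737.30.
Degree of combined leverage = contribution ÷ (EBIT − I) = €26,177,409.30 ÷ €10,504,737.30 = 2.4920.
EPS therefore changes by 2.4920 × (+8.8%) = +21.9%.

+21.9%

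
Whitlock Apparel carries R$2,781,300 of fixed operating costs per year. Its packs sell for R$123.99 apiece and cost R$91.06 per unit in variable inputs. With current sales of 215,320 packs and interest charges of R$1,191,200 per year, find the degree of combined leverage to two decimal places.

At 215,320 units, contribution = 215,320 × R$32.93 = R$7,090,487.60.
EBIT = R$7,090,487.60 − R$2,781,300 = R$4,309,187.60. Interest = R$1,191,200.00.
DOL = R$7,090,487.60 ÷ R$4,309,187.60 = 1.6454; DFL = R$4,309,187.60 ÷ R$3,117,987.60 = 1.3820.
Combined leverage = 1.6454 × 1.3820 = 2.2739.

2.27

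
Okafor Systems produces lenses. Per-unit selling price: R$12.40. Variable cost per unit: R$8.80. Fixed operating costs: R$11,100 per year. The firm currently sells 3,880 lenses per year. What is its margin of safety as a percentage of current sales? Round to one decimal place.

20.5%

Each unit contributes R$12.40 − R$8.80 = R$3.60. Break-even units = R$11,100 ÷ R$3.60 = 3,083.33; break-even revenue = 3,083.33 × R$12.40 = R$38,233.33.
Actual sales revenue = 3,880 × R$12.40 = R$48,112.00.
Margin of safety = (R$48,112.00 − R$38,233.33) ÷ R$48,112.00 = 20.5%.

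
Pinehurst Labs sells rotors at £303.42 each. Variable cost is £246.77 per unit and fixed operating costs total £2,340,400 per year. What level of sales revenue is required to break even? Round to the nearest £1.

£12,535,290

CM per unit = £303.42 − £246.77 = £56.65; CM ratio = £56.65 / £303.42 = 0.1867.
Break-even sales = FC ÷ CM ratio = £2,340,400 × £303.42 / £56.65 = £12,535,290.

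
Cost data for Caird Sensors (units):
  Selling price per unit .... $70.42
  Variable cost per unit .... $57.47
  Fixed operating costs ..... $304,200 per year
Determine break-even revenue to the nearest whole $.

Contribution margin per unit = $70.42 − $57.47 = $12.95, a CM ratio of $12.95 ÷ $70.42 = 0.1839.
Break-even sales = FC ÷ CM ratio = $304,200 × $70.42 / $12.95 = $1,654,190.

$1,654,190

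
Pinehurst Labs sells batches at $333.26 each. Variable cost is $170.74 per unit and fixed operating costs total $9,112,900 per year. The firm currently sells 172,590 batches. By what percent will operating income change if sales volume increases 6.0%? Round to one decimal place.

Total contribution margin = 172,590 × $162.52 = $28,049,326.80.
Operating income = contribution − fixed costs = $28,049,326.80 − $9,112,900 = $18,936,426.80.
Degree of operating leverage = $28,049,326.80 / $18,936,426.80 = 1.4812.
%ΔEBIT = DOL × %ΔSales = 1.4812 × +6.0% = +8.9%.

+8.9%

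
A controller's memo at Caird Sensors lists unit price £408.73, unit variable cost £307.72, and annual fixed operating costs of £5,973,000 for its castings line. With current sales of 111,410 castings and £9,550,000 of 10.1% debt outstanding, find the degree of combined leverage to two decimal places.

At 111,410 units, contribution = 111,410 × £101.01 = £11,253,524.10.
Operating income = contribution − fixed costs = £11,253,524.10 − £5,973,000 = £5,280,524.10. Interest = £964,550.00, so EBIT − I = £4,315,974.10.
Degree of total leverage = total CM / (EBIT − interest) = £11,253,524.10 / £4,315,974.10 = 2.6074.

2.61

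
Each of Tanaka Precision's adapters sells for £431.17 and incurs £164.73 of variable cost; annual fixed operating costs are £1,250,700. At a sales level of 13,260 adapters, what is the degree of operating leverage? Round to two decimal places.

1.55

Contribution at this volume is 13,260 × £266.44 = £3,532,994.40.
Operating income = contribution − fixed costs = £3,532,994.40 − £1,250,700 = £2,282,294.40.
DOL = contribution ÷ EBIT = £3,532,994.40 ÷ £2,282,294.40 = 1.5480.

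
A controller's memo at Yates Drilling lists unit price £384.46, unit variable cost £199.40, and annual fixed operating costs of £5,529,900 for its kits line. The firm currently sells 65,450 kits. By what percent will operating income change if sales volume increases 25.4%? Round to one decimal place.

Contribution at this volume is 65,450 × £185.06 = £12,112,177.00.
Operating income = contribution − fixed costs = £12,112,177.00 − £5,529,900 = £6,582,277.00.
So DOL = total CM / EBIT = £12,112,177.00 / £6,582,277.00 = 1.8401.
%ΔEBIT = DOL × %ΔSales = 1.8401 × +25.4% = +46.7%.

+46.7%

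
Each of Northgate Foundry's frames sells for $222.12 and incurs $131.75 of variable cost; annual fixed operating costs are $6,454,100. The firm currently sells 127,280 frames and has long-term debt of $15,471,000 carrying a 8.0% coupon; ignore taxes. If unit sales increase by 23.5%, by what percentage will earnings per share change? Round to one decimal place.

+70.9%

Total contribution margin = 127,280 × $90.37 = $11,502,293.60.
Subtracting fixed costs: EBIT = $11,502,293.60 − $6,454,100 = $5,048,193.60.
Interest = $1,237,680.00, so EBIT − I = $3,810,513.60.
Degree of combined leverage = contribution ÷ (EBIT − I) = $11,502,293.60 ÷ $3,810,513.60 = 3.0186.
%ΔEPS = DCL × %ΔSales = 3.0186 × +23.5% = +70.9%.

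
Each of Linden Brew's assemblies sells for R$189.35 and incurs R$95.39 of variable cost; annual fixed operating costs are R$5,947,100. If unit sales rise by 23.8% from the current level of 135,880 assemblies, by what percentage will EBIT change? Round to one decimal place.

At 135,880 units, contribution = 135,880 × R$93.96 = R$12,767,284.80.
Subtracting fixed costs: EBIT = R$12,767,284.80 − R$5,947,100 = R$6,820,184.80.
Degree of operating leverage = R$12,767,284.80 / R$6,820,184.80 = 1.8720.
So EBIT moves 1.8720 × (+23.8%) = +44.6%.

+44.6%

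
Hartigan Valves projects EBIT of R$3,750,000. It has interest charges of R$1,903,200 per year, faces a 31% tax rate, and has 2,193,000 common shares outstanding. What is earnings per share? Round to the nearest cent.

Pre-tax income = R$3,750,000 − R$1,903,200.00 = R$1,846,800.00.
After tax at 31%: net income = R$1,846,800.00 × 0.69 = R$1,274,292.00.
Per share: R$1,274,292.00 / 2,193,000 shares = R$0.58.

R$0.58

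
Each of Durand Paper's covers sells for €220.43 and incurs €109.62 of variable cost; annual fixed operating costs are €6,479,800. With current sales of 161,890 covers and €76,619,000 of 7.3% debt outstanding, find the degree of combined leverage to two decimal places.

3.06

At 161,890 units, contribution = 161,890 × €110.81 = €17,939,030.90.
Subtracting fixed costs: EBIT = €17,939,030.90 − €6,479,800 = €11,459,230.90. Interest = €5,593,187.00, so EBIT − I = €5,866,043.90.
Degree of total leverage = total CM / (EBIT − interest) = €17,939,030.90 / €5,866,043.90 = 3.0581.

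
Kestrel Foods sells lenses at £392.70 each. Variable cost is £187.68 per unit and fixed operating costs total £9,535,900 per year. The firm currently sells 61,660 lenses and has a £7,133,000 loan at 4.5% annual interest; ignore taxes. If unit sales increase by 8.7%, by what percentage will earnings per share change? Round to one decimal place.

At 61,660 units, contribution = 61,660 × £205.02 = £12,641,533.20.
Operating income = contribution − fixed costs = £12,641,533.20 − £9,535,900 = £3,105,633.20.
After interest of £320,985.00, pre-tax earnings = £2,784,648.20.
DCL = total CM / (EBIT − I) = £12,641,533.20 / £2,784,648.20 = 4.5397.
EPS therefore changes by 4.5397 × (+8.7%) = +39.5%.

+39.5%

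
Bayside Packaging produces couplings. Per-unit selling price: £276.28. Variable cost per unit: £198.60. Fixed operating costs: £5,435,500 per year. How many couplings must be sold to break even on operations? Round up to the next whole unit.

Contribution margin per unit = £276.28 − £198.60 = £77.68.
Units to break even: £5,435,500 ÷ £77.68 = 69,972.97, rounded up to 69,973.

69,973 couplings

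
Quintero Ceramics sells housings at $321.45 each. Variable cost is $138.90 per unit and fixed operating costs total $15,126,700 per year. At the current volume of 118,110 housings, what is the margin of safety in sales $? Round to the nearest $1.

$11,330,044

Contribution margin per unit = $321.45 − $138.90 = $182.55. Break-even units = $15,126,700 ÷ $182.55 = 82,863.33; break-even revenue = 82,863.33 × $321.45 = $26,636,415.86.
Actual sales revenue = 118,110 × $321.45 = $37,966,459.50.
Margin of safety = $37,966,459.50 − $26,636,415.86 = $11,330,044.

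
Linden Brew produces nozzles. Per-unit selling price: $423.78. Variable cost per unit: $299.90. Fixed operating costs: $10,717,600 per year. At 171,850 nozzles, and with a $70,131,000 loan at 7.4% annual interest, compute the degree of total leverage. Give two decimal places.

3.96

Total contribution margin = 171,850 × $123.88 = $21,288,778.00.
Subtracting fixed costs: EBIT = $21,288,778.00 − $10,717,600 = $10,571,178.00. Interest = $5,189,694.00.
DOL = $21,288,778.00 ÷ $10,571,178.00 = 2.0139; DFL = $10,571,178.00 ÷ $5,381,484.00 = 1.9644.
Combined leverage = 2.0139 × 1.9644 = 3.9561.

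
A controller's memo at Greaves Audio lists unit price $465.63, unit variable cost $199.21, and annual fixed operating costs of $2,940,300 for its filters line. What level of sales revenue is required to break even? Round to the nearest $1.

$5,138,848

Contribution margin per unit = $465.63 − $199.21 = $266.42, a CM ratio of $266.42 ÷ $465.63 = 0.5722.
Break-even revenue = fixed costs × price ÷ CM = $2,940,300 × $465.63 ÷ $266.42 = $5,138,848.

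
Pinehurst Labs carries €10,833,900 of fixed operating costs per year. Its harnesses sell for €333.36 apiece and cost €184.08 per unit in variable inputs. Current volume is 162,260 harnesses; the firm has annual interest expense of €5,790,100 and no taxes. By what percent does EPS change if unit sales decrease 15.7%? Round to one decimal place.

-50.0%

At 162,260 units, contribution = 162,260 × €149.28 = €24,222,172.80.
Operating income = contribution − fixed costs = €24,222,172.80 − €10,833,900 = €13,388,272.80.
Interest = €5,790,100.00, so EBIT − I = €7,598,172.80.
DCL = total CM / (EBIT − I) = €24,222,172.80 / €7,598,172.80 = 3.1879.
%ΔEPS = DCL × %ΔSales = 3.1879 × -15.7% = -50.0%.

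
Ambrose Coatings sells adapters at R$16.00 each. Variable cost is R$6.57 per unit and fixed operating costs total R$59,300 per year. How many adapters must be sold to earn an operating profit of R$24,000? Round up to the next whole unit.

8,834 adapters

Contribution margin per unit = R$16.00 − R$6.57 = R$9.43.
Units = (FC + target) / CM = (R$59,300 + R$24,000) / R$9.43 = 8,833.51, so 8,834 adapters.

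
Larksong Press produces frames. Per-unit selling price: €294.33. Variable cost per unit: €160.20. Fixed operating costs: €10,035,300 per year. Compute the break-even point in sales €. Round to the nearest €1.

Contribution margin per unit = €294.33 − €160.20 = €134.13, a CM ratio of €134.13 ÷ €294.33 = 0.4557.
Break-even sales = FC ÷ CM ratio = €10,035,300 × €294.33 / €134.13 = €22,021,098.

€22,021,098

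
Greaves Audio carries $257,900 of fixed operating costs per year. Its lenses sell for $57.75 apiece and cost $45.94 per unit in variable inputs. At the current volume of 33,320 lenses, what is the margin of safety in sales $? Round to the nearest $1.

$663,119

Each unit contributes $57.75 − $45.94 = $11.81. Break-even units = $257,900 ÷ $11.81 = 21,837.43; break-even revenue = 21,837.43 × $57.75 = $1,261,111.35.
Current sales = 33,320 × $57.75 = $1,924,230.00.
Margin of safety = $1,924,230.00 − $1,261,111.35 = $663,119.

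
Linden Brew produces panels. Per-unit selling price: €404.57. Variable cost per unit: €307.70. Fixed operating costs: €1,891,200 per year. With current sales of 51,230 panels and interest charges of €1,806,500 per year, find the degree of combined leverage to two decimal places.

3.92

Total contribution margin = 51,230 × €96.87 = €4,962,650.10.
Subtracting fixed costs: EBIT = €4,962,650.10 − €1,891,200 = €3,071,450.10. Interest = €1,806,500.00, so EBIT − I = €1,264,950.10.
Degree of total leverage = total CM / (EBIT − interest) = €4,962,650.10 / €1,264,950.10 = 3.9232.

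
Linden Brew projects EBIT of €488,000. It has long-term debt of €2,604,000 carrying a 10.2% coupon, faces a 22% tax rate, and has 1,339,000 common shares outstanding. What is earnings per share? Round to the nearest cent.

€0.13

Interest = €265,608.00, so EBT = €488,000 − €265,608.00 = €222,392.00.
After tax at 22%: net income = €222,392.00 × 0.78 = €173,465.76.
EPS = €173,465.76 ÷ 1,339,000 = €0.13.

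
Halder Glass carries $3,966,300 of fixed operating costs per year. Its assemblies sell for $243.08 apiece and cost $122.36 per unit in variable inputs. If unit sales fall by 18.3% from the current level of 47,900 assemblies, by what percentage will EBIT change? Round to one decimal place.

At 47,900 units, contribution = 47,900 × $120.72 = $5,782,488.00.
EBIT = $5,782,488.00 − $3,966,300 = $1,816,188.00.
So DOL = total CM / EBIT = $5,782,488.00 / $1,816,188.00 = 3.1839.
%ΔEBIT = DOL × %ΔSales = 3.1839 × -18.3% = -58.3%.

-58.3%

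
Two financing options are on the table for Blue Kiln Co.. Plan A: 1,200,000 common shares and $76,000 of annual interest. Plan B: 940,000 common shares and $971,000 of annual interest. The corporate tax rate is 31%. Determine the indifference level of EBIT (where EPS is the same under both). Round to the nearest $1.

$4,206,769

At indifference, (EBIT − 76,000)(1 − t)/1,200,000 = (EBIT − 971,000)(1 − t)/940,000.
Cancelling (1 − t) and cross-multiplying: 940,000·(EBIT − 76,000) = 1,200,000·(EBIT − 971,000).
Solving, EBIT = (971,000·1,200,000 − 76,000·940,000) / (1,200,000 − 940,000) = 1,093,760,000,000 / 260,000 = 4,206,769.23.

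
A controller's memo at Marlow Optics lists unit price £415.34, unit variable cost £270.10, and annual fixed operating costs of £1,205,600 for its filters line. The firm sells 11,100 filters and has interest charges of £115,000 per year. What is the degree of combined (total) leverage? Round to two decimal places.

5.53

Total contribution margin = 11,100 × £145.24 = £1,612,164.00.
EBIT = £1,612,164.00 − £1,205,600 = £406,564.00. Interest = £115,000.00.
DOL = £1,612,164.00 ÷ £406,564.00 = 3.9653; DFL = £406,564.00 ÷ £291,564.00 = 1.3944.
Combined leverage = 3.9653 × 1.3944 = 5.5292.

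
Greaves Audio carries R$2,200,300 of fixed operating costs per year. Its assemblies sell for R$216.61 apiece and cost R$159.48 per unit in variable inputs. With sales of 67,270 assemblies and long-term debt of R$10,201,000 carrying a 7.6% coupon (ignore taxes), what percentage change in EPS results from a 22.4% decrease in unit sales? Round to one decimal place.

Contribution at this volume is 67,270 × R$57.13 = R$3,843,135.10.
Subtracting fixed costs: EBIT = R$3,843,135.10 − R$2,200,300 = R$1,642,835.10.
Interest = R$775,276.00, so EBIT − I = R$867,559.10.
DCL = total CM / (EBIT − I) = R$3,843,135.10 / R$867,559.10 = 4.4298.
%ΔEPS = DCL × %ΔSales = 4.4298 × -22.4% = -99.2%.

-99.2%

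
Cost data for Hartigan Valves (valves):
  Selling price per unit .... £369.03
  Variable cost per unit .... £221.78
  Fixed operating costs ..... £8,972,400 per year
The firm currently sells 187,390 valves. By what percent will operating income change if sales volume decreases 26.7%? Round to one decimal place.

-39.6%

Total contribution margin = 187,390 × £147.25 = £27,593,177.50.
Subtracting fixed costs: EBIT = £27,593,177.50 − £8,972,400 = £18,620,777.50.
Degree of operating leverage = £27,593,177.50 / £18,620,777.50 = 1.4818.
So EBIT moves 1.4818 × (-26.7%) = -39.6%.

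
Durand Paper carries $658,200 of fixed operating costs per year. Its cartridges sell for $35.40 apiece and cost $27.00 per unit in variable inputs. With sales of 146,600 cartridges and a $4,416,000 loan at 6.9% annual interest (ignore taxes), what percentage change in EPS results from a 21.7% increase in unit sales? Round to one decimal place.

+99.5%

Contribution at this volume is 146,600 × $8.40 = $1,231,440.00.
Operating income = contribution − fixed costs = $1,231,440.00 − $658,200 = $573,240.00.
Interest = $304,704.00, so EBIT − I = $268,536.00.
DCL = total CM / (EBIT − I) = $1,231,440.00 / $268,536.00 = 4.5858.
EPS therefore changes by 4.5858 × (+21.7%) = +99.5%.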